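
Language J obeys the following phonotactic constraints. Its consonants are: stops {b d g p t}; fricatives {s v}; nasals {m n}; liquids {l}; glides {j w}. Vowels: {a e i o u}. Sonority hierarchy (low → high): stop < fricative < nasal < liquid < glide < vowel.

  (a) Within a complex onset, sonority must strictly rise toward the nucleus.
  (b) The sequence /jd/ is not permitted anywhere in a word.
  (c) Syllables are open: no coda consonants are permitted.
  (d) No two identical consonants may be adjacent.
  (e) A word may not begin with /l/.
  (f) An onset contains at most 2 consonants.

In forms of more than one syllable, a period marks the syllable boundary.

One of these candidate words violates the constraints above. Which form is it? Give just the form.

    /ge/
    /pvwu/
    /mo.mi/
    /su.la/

/pvwu/

/ge/ — σ1 onset /g/, coda /∅/ ok → phonotactically legal
/pvwu/ — violates constraint (f): syllable 1 onset /pvw/ has 3 consonants (> 2) → phonotactically illegal
/mo.mi/ — σ1 onset /m/, coda /∅/ ok; σ2 onset /m/, coda /∅/ ok → phonotactically legal
/su.la/ — σ1 onset /s/, coda /∅/ ok; σ2 onset /l/, coda /∅/ ok → phonotactically legal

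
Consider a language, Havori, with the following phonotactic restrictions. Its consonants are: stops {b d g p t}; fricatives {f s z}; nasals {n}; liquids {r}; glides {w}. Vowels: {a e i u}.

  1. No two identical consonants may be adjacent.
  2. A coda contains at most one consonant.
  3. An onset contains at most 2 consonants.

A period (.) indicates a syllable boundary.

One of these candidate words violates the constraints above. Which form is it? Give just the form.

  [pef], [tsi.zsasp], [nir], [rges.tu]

[pef] — σ1 onset /p/, coda /f/ ok → licit
[tsi.zsasp] — violates constraint 2: syllable 2 coda /sp/ has 2 consonants (> 1) → illicit
[nir] — σ1 onset /n/, coda /r/ ok → licit
[rges.tu] — σ1 onset /rg/ (2C), coda /s/ ok; σ2 onset /t/, coda /∅/ ok → licit

[tsi.zsasp]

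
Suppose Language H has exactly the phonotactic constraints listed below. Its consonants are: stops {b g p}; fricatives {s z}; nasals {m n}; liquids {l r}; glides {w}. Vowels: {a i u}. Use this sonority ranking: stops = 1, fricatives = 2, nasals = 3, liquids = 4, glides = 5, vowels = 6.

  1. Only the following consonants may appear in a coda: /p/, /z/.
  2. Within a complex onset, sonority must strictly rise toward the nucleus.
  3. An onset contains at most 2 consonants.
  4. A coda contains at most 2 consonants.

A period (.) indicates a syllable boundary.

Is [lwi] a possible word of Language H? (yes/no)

yes

[lwi] — σ1 onset /lw/ (4→5 rises), coda /∅/ ok → licit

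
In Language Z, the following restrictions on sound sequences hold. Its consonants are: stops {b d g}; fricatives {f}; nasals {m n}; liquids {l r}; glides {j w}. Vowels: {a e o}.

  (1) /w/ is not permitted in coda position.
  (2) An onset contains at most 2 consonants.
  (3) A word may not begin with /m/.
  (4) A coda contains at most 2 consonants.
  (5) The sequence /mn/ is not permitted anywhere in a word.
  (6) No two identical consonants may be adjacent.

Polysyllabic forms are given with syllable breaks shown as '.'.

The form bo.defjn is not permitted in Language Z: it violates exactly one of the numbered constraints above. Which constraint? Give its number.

4

bo.defjn: syllable 2 coda /fjn/ has 3 consonants (> 2).
This is a violation of constraint 4: "A coda contains at most 2 consonants."
The remaining constraints (1, 2, 3, 5, 6) are satisfied.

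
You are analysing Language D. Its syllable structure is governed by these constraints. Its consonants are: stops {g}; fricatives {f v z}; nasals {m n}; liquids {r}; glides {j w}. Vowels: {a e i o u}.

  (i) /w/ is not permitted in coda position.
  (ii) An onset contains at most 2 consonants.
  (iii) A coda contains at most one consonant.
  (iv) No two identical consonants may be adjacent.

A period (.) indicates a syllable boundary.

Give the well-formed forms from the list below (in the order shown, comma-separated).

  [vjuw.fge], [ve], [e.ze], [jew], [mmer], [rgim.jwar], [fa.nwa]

[ve], [e.ze], [rgim.jwar], [fa.nwa]

[vjuw.fge] — violates constraint (i): syllable 1 coda contains /w/ → ill-formed
[ve] — σ1 onset /v/, coda /∅/ ok → well-formed
[e.ze] — σ1 onset /∅/, coda /∅/ ok; σ2 onset /z/, coda /∅/ ok → well-formed
[jew] — violates constraint (i): syllable 1 coda contains /w/ → ill-formed
[mmer] — violates constraint (iv): adjacent identical consonants /mm/ → ill-formed
[rgim.jwar] — σ1 onset /rg/ (2C), coda /m/ ok; σ2 onset /jw/ (2C), coda /r/ ok → well-formed
[fa.nwa] — σ1 onset /f/, coda /∅/ ok; σ2 onset /nw/ (2C), coda /∅/ ok → well-formed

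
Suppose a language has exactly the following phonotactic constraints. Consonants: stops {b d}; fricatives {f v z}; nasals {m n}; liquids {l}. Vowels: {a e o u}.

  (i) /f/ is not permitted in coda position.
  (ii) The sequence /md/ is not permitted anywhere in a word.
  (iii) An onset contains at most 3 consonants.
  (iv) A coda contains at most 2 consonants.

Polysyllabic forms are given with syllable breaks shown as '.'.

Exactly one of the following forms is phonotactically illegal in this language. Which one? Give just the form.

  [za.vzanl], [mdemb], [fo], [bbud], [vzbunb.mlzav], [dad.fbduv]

[mdemb]

[za.vzanl] — σ1 onset /z/, coda /∅/ ok; σ2 onset /vz/ (2C), coda /nl/ (2C) ok → phonotactically legal
[mdemb] — violates constraint (ii): contains banned sequence /md/ → phonotactically illegal
[fo] — σ1 onset /f/, coda /∅/ ok → phonotactically legal
[bbud] — σ1 onset /bb/ (2C), coda /d/ ok → phonotactically legal
[vzbunb.mlzav] — σ1 onset /vzb/ (3C), coda /nb/ (2C) ok; σ2 onset /mlz/ (3C), coda /v/ ok → phonotactically legal
[dad.fbduv] — σ1 onset /d/, coda /d/ ok; σ2 onset /fbd/ (3C), coda /v/ ok → phonotactically legal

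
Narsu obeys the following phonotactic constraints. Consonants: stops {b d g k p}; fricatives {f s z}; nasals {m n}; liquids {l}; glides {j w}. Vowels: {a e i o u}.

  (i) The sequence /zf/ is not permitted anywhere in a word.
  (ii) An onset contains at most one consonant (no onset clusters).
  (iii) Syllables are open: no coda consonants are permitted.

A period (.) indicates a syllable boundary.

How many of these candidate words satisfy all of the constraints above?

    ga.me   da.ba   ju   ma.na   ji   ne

ga.me — σ1 onset /g/, coda /∅/ ok; σ2 onset /m/, coda /∅/ ok → well-formed
da.ba — σ1 onset /d/, coda /∅/ ok; σ2 onset /b/, coda /∅/ ok → well-formed
ju — σ1 onset /j/, coda /∅/ ok → well-formed
ma.na — σ1 onset /m/, coda /∅/ ok; σ2 onset /n/, coda /∅/ ok → well-formed
ji — σ1 onset /j/, coda /∅/ ok → well-formed
ne — σ1 onset /n/, coda /∅/ ok → well-formed
Well-formed: ga.me, da.ba, ju, ma.na, ji, ne → 6.

6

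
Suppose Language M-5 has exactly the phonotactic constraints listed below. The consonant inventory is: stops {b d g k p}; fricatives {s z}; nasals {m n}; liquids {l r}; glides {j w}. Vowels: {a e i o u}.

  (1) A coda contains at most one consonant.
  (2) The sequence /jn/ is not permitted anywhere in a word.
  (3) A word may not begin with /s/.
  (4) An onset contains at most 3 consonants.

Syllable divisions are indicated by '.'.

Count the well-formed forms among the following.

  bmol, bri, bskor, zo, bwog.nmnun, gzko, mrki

7

bmol — σ1 onset /bm/ (2C), coda /l/ ok → well-formed
bri — σ1 onset /br/ (2C), coda /∅/ ok → well-formed
bskor — σ1 onset /bsk/ (3C), coda /r/ ok → well-formed
zo — σ1 onset /z/, coda /∅/ ok → well-formed
bwog.nmnun — σ1 onset /bw/ (2C), coda /g/ ok; σ2 onset /nmn/ (3C), coda /n/ ok → well-formed
gzko — σ1 onset /gzk/ (3C), coda /∅/ ok → well-formed
mrki — σ1 onset /mrk/ (3C), coda /∅/ ok → well-formed
Well-formed: bmol, bri, bskor, zo, bwog.nmnun, gzko, mrki → 7.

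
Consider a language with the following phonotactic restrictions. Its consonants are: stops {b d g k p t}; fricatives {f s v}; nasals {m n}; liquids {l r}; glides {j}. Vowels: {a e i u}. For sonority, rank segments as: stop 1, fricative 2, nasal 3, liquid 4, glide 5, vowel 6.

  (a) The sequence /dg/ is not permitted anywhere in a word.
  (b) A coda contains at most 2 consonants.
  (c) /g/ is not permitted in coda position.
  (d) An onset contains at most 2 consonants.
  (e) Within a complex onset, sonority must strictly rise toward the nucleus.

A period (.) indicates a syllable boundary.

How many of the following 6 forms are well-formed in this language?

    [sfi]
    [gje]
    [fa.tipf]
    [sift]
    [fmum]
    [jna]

[sfi] — violates constraint (e): syllable 1 onset /sf/: /s/ (fricative, 2) → /f/ (fricative, 2) does not rise → ill-formed
[gje] — σ1 onset /gj/ (1→5 rises), coda /∅/ ok → well-formed
[fa.tipf] — σ1 onset /f/, coda /∅/ ok; σ2 onset /t/, coda /pf/ (2C) ok → well-formed
[sift] — σ1 onset /s/, coda /ft/ (2C) ok → well-formed
[fmum] — σ1 onset /fm/ (2→3 rises), coda /m/ ok → well-formed
[jna] — violates constraint (e): syllable 1 onset /jn/: /j/ (glide, 5) → /n/ (nasal, 3) does not rise → ill-formed
Well-formed: [gje], [fa.tipf], [sift], [fmum] → 4.

4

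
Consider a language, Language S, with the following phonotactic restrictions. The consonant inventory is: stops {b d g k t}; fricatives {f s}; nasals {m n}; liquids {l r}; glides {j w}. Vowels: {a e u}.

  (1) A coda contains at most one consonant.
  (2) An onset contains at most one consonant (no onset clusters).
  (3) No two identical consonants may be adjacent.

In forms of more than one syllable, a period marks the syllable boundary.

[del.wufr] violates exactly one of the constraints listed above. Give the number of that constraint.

[del.wufr]: syllable 2 coda /fr/ has 2 consonants (> 1).
This is a violation of constraint 1: "A coda contains at most one consonant."
The remaining constraints (2, 3) are satisfied.

1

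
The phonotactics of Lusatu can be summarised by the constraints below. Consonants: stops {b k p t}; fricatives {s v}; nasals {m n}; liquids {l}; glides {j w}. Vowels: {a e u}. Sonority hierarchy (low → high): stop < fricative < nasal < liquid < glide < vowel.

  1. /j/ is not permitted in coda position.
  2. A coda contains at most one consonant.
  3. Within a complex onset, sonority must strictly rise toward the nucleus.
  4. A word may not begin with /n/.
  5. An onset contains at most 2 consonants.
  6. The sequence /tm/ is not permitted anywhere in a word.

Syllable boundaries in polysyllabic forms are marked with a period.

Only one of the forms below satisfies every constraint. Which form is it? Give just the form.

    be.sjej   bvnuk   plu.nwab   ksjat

plu.nwab

be.sjej — violates constraint 1: syllable 2 coda contains /j/ → phonotactically illegal
bvnuk — violates constraint 5: syllable 1 onset /bvn/ has 3 consonants (> 2) → phonotactically illegal
plu.nwab — σ1 onset /pl/ (1→4 rises), coda /∅/ ok; σ2 onset /nw/ (3→5 rises), coda /b/ ok → phonotactically legal
ksjat — violates constraint 5: syllable 1 onset /ksj/ has 3 consonants (> 2) → phonotactically illegal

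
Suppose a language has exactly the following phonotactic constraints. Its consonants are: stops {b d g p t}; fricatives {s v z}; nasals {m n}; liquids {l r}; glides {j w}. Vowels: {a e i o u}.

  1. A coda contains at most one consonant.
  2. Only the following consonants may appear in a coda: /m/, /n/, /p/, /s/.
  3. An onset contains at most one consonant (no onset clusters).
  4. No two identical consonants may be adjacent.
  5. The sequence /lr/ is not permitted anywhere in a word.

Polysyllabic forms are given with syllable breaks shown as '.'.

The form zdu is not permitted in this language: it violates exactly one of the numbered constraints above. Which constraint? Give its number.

3

zdu: syllable 1 onset /zd/ has 2 consonants (> 1).
This is a violation of constraint 3: "An onset contains at most one consonant (no onset clusters)."
The remaining constraints (1, 2, 4, 5) are satisfied.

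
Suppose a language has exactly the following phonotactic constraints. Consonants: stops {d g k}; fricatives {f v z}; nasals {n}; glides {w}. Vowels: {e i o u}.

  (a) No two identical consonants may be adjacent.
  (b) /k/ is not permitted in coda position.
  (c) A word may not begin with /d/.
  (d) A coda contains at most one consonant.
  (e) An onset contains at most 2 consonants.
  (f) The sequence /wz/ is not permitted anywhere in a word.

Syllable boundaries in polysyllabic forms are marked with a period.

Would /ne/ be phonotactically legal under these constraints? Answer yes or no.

/ne/ — σ1 onset /n/, coda /∅/ ok → phonotactically legal

yes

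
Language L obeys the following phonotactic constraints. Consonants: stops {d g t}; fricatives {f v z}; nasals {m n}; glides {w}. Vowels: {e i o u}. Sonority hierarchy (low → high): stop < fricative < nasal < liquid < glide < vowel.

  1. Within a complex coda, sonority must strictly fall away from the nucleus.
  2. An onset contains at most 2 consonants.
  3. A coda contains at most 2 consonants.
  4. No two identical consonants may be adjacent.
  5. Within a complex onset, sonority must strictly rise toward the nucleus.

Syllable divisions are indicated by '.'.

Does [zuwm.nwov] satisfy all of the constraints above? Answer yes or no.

[zuwm.nwov] — σ1 onset /z/, coda /wm/ (5→3 falls) ok; σ2 onset /nw/ (3→5 rises), coda /v/ ok → phonotactically legal

yes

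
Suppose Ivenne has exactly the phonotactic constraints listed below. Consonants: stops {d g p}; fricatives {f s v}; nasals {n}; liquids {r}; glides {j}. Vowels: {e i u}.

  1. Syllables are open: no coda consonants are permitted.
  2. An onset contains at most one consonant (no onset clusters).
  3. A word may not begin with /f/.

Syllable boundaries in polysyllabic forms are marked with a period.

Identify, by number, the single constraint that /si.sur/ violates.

1

/si.sur/: syllable 2 coda /r/ has 1 consonant (> 0).
This is a violation of constraint 1: "Syllables are open: no coda consonants are permitted."
The remaining constraints (2, 3) are satisfied.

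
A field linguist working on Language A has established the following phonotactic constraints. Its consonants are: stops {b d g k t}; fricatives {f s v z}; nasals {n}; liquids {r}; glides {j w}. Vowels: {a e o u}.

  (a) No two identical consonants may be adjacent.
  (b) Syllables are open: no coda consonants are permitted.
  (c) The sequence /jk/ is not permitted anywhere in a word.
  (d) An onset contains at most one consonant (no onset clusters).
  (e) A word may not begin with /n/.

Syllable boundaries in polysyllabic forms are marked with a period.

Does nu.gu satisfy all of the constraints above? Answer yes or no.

no

nu.gu — violates constraint (e): word begins with /n/ → not permitted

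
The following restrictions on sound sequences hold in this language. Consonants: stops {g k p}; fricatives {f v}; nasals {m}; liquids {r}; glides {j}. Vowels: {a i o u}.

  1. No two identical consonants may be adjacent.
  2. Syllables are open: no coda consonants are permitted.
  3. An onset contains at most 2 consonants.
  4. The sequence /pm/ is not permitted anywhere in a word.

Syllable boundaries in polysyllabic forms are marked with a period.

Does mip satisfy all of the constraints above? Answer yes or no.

mip — violates constraint 2: syllable 1 coda /p/ has 1 consonant (> 0) → not permitted

no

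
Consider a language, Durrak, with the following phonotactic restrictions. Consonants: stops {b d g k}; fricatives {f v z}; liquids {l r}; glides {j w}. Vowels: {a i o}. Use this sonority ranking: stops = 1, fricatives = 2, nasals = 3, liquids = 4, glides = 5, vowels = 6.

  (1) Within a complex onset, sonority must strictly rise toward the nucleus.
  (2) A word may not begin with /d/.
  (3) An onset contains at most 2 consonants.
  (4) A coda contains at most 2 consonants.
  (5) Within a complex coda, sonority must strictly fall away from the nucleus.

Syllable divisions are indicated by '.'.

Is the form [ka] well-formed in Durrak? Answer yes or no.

yes

[ka] — σ1 onset /k/, coda /∅/ ok → well-formed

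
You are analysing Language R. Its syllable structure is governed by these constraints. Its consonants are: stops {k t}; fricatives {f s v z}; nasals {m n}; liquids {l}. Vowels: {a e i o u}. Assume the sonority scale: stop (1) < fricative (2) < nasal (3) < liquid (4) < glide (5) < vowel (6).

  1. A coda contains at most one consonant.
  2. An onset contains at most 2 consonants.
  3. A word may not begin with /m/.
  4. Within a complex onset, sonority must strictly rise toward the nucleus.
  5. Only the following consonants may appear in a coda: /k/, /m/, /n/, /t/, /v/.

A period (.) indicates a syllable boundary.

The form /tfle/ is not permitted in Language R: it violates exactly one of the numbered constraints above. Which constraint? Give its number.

/tfle/: syllable 1 onset /tfl/ has 3 consonants (> 2).
This is a violation of constraint 2: "An onset contains at most 2 consonants."
The remaining constraints (1, 3, 4, 5) are satisfied.

2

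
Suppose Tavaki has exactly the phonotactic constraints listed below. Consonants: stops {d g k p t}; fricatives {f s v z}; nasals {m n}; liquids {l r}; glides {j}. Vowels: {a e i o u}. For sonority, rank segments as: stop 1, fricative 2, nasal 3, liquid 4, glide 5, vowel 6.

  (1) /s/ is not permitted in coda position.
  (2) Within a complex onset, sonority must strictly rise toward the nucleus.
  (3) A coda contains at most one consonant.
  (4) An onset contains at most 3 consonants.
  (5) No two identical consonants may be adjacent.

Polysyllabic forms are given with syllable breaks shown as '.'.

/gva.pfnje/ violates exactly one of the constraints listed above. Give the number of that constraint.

4

/gva.pfnje/: syllable 2 onset /pfnj/ has 4 consonants (> 3).
This is a violation of constraint 4: "An onset contains at most 3 consonants."
The remaining constraints (1, 2, 3, 5) are satisfied.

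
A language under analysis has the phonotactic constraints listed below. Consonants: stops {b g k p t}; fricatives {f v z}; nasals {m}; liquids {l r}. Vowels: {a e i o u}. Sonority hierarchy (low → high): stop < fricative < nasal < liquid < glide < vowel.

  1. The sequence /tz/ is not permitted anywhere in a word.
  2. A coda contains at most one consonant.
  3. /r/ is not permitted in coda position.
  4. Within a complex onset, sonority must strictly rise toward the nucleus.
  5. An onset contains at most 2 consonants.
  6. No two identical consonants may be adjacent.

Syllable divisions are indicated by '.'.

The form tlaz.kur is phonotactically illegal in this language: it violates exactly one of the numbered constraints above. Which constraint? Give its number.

tlaz.kur: syllable 2 coda contains /r/.
This is a violation of constraint 3: "/r/ is not permitted in coda position."
The remaining constraints (1, 2, 4, 5, 6) are satisfied.

3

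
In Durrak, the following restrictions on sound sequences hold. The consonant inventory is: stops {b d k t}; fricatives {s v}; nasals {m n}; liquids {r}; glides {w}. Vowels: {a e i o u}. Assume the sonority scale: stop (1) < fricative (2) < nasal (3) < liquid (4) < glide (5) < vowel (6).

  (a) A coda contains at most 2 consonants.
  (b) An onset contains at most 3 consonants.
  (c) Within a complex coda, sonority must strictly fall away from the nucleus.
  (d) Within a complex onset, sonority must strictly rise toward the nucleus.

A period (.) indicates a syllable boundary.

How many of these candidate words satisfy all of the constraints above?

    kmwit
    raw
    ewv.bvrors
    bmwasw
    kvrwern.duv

kmwit — σ1 onset /kmw/ (1→3→5 rises), coda /t/ ok → licit
raw — σ1 onset /r/, coda /w/ ok → licit
ewv.bvrors — σ1 onset /∅/, coda /wv/ (5→2 falls) ok; σ2 onset /bvr/ (1→2→4 rises), coda /rs/ (4→2 falls) ok → licit
bmwasw — violates constraint (c): syllable 1 coda /sw/: /s/ (fricative, 2) → /w/ (glide, 5) does not fall → illicit
kvrwern.duv — violates constraint (b): syllable 1 onset /kvrw/ has 4 consonants (> 3) → illicit
Licit: kmwit, raw, ewv.bvrors → 3.

3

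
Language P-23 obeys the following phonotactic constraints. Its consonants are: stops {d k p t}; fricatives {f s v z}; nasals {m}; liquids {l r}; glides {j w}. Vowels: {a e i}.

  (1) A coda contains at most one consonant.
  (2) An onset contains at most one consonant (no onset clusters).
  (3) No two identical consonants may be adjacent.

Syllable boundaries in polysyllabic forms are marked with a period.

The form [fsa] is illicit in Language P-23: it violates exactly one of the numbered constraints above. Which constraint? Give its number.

2

[fsa]: syllable 1 onset /fs/ has 2 consonants (> 1).
This is a violation of constraint 2: "An onset contains at most one consonant (no onset clusters)."
The remaining constraints (1, 3) are satisfied.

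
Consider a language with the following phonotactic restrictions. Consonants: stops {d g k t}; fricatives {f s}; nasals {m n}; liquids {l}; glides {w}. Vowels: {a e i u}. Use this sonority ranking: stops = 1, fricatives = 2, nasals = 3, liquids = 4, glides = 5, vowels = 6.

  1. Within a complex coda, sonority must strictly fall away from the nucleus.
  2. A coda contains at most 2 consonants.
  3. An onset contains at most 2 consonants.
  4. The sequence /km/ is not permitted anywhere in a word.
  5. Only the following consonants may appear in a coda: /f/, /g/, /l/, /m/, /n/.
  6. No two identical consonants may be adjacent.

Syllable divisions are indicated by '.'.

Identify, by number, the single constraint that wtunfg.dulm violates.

wtunfg.dulm: syllable 1 coda /nfg/ has 3 consonants (> 2).
This is a violation of constraint 2: "A coda contains at most 2 consonants."
The remaining constraints (1, 3, 4, 5, 6) are satisfied.

2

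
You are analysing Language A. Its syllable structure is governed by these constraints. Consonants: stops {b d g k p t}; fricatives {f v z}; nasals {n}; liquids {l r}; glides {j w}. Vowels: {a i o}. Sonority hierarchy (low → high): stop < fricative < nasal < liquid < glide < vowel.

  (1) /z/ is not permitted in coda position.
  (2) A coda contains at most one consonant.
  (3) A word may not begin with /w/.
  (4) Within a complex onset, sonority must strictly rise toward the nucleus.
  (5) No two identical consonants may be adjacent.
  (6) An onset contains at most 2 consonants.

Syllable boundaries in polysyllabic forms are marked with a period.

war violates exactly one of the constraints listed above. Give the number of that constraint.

war: word begins with /w/.
This is a violation of constraint 3: "A word may not begin with /w/."
The remaining constraints (1, 2, 4, 5, 6) are satisfied.

3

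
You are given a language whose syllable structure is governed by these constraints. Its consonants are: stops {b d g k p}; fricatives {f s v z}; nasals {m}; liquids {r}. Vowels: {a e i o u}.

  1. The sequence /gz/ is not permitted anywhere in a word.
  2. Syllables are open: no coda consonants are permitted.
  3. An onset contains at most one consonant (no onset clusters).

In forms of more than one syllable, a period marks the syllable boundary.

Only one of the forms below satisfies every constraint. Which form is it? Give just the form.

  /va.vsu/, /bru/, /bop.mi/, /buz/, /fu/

/fu/

/va.vsu/ — violates constraint 3: syllable 2 onset /vs/ has 2 consonants (> 1) → not permitted
/bru/ — violates constraint 3: syllable 1 onset /br/ has 2 consonants (> 1) → not permitted
/bop.mi/ — violates constraint 2: syllable 1 coda /p/ has 1 consonant (> 0) → not permitted
/buz/ — violates constraint 2: syllable 1 coda /z/ has 1 consonant (> 0) → not permitted
/fu/ — σ1 onset /f/, coda /∅/ ok → permitted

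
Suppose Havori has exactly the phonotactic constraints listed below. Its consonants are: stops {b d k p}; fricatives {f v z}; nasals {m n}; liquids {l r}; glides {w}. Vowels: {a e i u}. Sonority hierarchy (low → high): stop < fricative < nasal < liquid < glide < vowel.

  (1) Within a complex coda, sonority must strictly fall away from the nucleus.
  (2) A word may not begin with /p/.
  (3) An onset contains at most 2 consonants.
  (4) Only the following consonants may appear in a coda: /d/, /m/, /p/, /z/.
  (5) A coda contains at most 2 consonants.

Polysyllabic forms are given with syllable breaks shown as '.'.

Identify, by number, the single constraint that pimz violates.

pimz: word begins with /p/.
This is a violation of constraint 2: "A word may not begin with /p/."
The remaining constraints (1, 3, 4, 5) are satisfied.

2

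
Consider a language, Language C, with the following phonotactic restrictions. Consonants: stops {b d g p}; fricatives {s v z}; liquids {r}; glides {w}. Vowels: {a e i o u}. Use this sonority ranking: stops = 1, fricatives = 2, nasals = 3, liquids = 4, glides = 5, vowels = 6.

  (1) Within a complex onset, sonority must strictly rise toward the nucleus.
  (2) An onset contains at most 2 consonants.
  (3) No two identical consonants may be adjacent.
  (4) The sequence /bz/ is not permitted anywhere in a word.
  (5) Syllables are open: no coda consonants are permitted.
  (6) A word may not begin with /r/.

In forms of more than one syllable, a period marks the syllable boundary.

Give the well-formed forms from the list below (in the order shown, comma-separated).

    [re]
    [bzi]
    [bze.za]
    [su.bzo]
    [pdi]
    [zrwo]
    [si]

[si]

[re] — violates constraint 6: word begins with /r/ → ill-formed
[bzi] — violates constraint 4: contains banned sequence /bz/ → ill-formed
[bze.za] — violates constraint 4: contains banned sequence /bz/ → ill-formed
[su.bzo] — violates constraint 4: contains banned sequence /bz/ → ill-formed
[pdi] — violates constraint 1: syllable 1 onset /pd/: /p/ (stop, 1) → /d/ (stop, 1) does not rise → ill-formed
[zrwo] — violates constraint 2: syllable 1 onset /zrw/ has 3 consonants (> 2) → ill-formed
[si] — σ1 onset /s/, coda /∅/ ok → well-formed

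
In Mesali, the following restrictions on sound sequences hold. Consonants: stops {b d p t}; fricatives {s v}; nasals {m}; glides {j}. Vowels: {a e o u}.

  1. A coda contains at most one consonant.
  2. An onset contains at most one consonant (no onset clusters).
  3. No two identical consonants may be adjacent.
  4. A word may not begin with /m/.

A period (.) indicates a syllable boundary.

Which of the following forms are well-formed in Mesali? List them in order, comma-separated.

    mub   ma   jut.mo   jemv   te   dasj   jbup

mub — violates constraint 4: word begins with /m/ → ill-formed
ma — violates constraint 4: word begins with /m/ → ill-formed
jut.mo — σ1 onset /j/, coda /t/ ok; σ2 onset /m/, coda /∅/ ok → well-formed
jemv — violates constraint 1: syllable 1 coda /mv/ has 2 consonants (> 1) → ill-formed
te — σ1 onset /t/, coda /∅/ ok → well-formed
dasj — violates constraint 1: syllable 1 coda /sj/ has 2 consonants (> 1) → ill-formed
jbup — violates constraint 2: syllable 1 onset /jb/ has 2 consonants (> 1) → ill-formed

jut.mo, te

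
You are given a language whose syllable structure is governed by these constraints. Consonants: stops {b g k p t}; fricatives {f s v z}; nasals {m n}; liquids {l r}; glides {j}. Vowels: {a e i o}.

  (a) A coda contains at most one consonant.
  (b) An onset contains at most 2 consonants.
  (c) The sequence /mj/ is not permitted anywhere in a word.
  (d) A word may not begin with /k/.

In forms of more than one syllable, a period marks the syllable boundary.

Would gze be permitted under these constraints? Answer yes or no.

gze — σ1 onset /gz/ (2C), coda /∅/ ok → permitted

yes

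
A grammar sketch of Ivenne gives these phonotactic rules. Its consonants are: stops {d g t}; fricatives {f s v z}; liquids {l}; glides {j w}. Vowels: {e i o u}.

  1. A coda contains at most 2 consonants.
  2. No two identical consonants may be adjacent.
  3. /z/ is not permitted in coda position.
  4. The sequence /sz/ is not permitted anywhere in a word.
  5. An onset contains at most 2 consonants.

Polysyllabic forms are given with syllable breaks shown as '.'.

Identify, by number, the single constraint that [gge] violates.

[gge]: adjacent identical consonants /gg/.
This is a violation of constraint 2: "No two identical consonants may be adjacent."
The remaining constraints (1, 3, 4, 5) are satisfied.

2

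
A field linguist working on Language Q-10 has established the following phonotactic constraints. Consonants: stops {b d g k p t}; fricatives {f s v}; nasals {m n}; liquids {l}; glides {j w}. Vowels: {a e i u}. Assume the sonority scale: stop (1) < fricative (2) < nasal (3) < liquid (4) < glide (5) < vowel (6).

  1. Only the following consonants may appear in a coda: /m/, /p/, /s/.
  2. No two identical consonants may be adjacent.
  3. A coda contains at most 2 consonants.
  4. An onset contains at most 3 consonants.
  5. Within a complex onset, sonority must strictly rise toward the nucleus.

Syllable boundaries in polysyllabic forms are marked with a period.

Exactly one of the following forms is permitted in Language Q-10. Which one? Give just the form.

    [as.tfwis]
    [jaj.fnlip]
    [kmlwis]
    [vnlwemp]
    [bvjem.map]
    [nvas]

[as.tfwis] — σ1 onset /∅/, coda /s/ ok; σ2 onset /tfw/ (1→2→5 rises), coda /s/ ok → permitted
[jaj.fnlip] — violates constraint 1: syllable 1 coda contains /j/, which is not a licensed coda consonant → not permitted
[kmlwis] — violates constraint 4: syllable 1 onset /kmlw/ has 4 consonants (> 3) → not permitted
[vnlwemp] — violates constraint 4: syllable 1 onset /vnlw/ has 4 consonants (> 3) → not permitted
[bvjem.map] — violates constraint 2: adjacent identical consonants /mm/ → not permitted
[nvas] — violates constraint 5: syllable 1 onset /nv/: /n/ (nasal, 3) → /v/ (fricative, 2) does not rise → not permitted

[as.tfwis]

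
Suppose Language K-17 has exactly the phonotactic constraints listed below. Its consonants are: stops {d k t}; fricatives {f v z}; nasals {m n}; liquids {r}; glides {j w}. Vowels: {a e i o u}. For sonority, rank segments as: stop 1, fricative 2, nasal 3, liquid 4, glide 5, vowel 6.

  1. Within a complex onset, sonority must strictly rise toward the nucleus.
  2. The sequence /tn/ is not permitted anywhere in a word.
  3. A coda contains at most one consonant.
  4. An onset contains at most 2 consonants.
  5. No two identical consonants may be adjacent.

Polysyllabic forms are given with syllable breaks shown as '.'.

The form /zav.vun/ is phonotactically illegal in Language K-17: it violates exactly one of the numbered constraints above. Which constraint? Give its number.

/zav.vun/: adjacent identical consonants /vv/.
This is a violation of constraint 5: "No two identical consonants may be adjacent."
The remaining constraints (1, 2, 3, 4) are satisfied.

5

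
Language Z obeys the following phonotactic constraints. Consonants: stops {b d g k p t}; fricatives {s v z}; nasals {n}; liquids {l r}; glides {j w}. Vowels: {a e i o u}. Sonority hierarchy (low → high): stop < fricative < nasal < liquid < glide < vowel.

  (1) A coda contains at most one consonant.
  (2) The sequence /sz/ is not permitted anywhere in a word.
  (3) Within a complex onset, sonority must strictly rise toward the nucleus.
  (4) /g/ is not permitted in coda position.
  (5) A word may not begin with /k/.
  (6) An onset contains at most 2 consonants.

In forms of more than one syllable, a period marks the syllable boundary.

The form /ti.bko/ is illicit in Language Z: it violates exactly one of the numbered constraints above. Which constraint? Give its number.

/ti.bko/: syllable 2 onset /bk/: /b/ (stop, 1) → /k/ (stop, 1) does not rise.
This is a violation of constraint 3: "Within a complex onset, sonority must strictly rise toward the nucleus."
The remaining constraints (1, 2, 4, 5, 6) are satisfied.

3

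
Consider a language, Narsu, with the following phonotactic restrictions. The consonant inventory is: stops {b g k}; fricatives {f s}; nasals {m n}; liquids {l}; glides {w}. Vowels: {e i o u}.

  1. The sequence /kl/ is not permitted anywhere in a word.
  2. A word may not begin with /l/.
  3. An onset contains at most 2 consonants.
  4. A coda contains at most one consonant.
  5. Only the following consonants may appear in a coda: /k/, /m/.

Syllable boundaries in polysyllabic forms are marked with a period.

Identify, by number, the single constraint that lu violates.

2

lu: word begins with /l/.
This is a violation of constraint 2: "A word may not begin with /l/."
The remaining constraints (1, 3, 4, 5) are satisfied.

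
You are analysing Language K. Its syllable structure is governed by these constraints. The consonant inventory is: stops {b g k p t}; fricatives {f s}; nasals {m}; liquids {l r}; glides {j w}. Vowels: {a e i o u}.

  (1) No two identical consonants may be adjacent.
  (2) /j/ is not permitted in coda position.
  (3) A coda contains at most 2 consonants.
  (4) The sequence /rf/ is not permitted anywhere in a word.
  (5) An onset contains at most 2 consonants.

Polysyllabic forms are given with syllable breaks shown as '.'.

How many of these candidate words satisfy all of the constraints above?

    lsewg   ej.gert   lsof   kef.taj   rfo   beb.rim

3

lsewg — σ1 onset /ls/ (2C), coda /wg/ (2C) ok → well-formed
ej.gert — violates constraint 2: syllable 1 coda contains /j/ → ill-formed
lsof — σ1 onset /ls/ (2C), coda /f/ ok → well-formed
kef.taj — violates constraint 2: syllable 2 coda contains /j/ → ill-formed
rfo — violates constraint 4: contains banned sequence /rf/ → ill-formed
beb.rim — σ1 onset /b/, coda /b/ ok; σ2 onset /r/, coda /m/ ok → well-formed
Well-formed: lsewg, lsof, beb.rim → 3.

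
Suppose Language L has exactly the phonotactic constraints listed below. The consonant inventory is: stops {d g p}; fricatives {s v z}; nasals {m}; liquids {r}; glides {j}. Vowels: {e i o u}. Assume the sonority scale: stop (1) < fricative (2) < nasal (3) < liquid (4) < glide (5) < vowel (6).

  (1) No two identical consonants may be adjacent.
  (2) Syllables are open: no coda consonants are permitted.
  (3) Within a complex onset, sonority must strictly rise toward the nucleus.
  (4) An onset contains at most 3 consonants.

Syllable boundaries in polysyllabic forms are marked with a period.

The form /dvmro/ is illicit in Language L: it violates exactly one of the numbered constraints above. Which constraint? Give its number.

/dvmro/: syllable 1 onset /dvmr/ has 4 consonants (> 3).
This is a violation of constraint 4: "An onset contains at most 3 consonants."
The remaining constraints (1, 2, 3) are satisfied.

4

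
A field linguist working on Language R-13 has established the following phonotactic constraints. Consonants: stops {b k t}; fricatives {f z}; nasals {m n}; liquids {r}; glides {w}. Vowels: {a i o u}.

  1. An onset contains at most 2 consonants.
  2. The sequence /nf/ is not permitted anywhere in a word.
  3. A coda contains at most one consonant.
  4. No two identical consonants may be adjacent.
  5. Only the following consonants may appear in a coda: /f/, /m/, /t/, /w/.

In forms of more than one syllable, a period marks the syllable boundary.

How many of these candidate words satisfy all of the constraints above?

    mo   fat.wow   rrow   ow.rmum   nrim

4

mo — σ1 onset /m/, coda /∅/ ok → permitted
fat.wow — σ1 onset /f/, coda /t/ ok; σ2 onset /w/, coda /w/ ok → permitted
rrow — violates constraint 4: adjacent identical consonants /rr/ → not permitted
ow.rmum — σ1 onset /∅/, coda /w/ ok; σ2 onset /rm/ (2C), coda /m/ ok → permitted
nrim — σ1 onset /nr/ (2C), coda /m/ ok → permitted
Permitted: mo, fat.wow, ow.rmum, nrim → 4.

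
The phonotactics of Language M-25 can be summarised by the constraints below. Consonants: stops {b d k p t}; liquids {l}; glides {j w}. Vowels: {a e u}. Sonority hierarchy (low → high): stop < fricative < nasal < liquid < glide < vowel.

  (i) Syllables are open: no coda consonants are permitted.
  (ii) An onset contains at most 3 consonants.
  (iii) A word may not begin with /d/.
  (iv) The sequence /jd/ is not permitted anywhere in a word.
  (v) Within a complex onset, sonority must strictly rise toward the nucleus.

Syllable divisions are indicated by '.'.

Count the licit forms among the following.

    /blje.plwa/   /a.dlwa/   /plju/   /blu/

/blje.plwa/ — σ1 onset /blj/ (1→4→5 rises), coda /∅/ ok; σ2 onset /plw/ (1→4→5 rises), coda /∅/ ok → licit
/a.dlwa/ — σ1 onset /∅/, coda /∅/ ok; σ2 onset /dlw/ (1→4→5 rises), coda /∅/ ok → licit
/plju/ — σ1 onset /plj/ (1→4→5 rises), coda /∅/ ok → licit
/blu/ — σ1 onset /bl/ (1→4 rises), coda /∅/ ok → licit
Licit: /blje.plwa/, /a.dlwa/, /plju/, /blu/ → 4.

4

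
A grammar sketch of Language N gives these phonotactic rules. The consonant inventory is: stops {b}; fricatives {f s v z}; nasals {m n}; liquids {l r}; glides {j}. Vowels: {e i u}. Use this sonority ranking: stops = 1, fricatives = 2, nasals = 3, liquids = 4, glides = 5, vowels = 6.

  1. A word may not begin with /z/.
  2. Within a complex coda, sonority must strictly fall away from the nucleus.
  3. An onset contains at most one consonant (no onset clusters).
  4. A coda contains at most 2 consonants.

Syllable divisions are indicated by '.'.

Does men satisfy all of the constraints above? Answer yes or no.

yes

men — σ1 onset /m/, coda /n/ ok → well-formed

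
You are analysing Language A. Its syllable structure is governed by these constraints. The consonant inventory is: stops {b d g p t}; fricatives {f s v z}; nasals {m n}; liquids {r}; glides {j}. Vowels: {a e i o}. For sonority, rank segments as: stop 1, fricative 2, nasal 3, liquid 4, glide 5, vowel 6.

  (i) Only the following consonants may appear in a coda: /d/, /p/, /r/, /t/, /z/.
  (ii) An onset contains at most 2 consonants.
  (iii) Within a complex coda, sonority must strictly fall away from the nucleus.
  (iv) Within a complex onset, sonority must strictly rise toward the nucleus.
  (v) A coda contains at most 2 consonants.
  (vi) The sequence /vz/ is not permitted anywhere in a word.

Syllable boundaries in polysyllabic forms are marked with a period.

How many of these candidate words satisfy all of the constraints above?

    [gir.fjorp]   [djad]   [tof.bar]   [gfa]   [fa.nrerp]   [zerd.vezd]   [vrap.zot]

[gir.fjorp] — σ1 onset /g/, coda /r/ ok; σ2 onset /fj/ (2→5 rises), coda /rp/ (4→1 falls) ok → permitted
[djad] — σ1 onset /dj/ (1→5 rises), coda /d/ ok → permitted
[tof.bar] — violates constraint (i): syllable 1 coda contains /f/, which is not a licensed coda consonant → not permitted
[gfa] — σ1 onset /gf/ (1→2 rises), coda /∅/ ok → permitted
[fa.nrerp] — σ1 onset /f/, coda /∅/ ok; σ2 onset /nr/ (3→4 rises), coda /rp/ (4→1 falls) ok → permitted
[zerd.vezd] — σ1 onset /z/, coda /rd/ (4→1 falls) ok; σ2 onset /v/, coda /zd/ (2→1 falls) ok → permitted
[vrap.zot] — σ1 onset /vr/ (2→4 rises), coda /p/ ok; σ2 onset /z/, coda /t/ ok → permitted
Permitted: [gir.fjorp], [djad], [gfa], [fa.nrerp], [zerd.vezd], [vrap.zot] → 6.

6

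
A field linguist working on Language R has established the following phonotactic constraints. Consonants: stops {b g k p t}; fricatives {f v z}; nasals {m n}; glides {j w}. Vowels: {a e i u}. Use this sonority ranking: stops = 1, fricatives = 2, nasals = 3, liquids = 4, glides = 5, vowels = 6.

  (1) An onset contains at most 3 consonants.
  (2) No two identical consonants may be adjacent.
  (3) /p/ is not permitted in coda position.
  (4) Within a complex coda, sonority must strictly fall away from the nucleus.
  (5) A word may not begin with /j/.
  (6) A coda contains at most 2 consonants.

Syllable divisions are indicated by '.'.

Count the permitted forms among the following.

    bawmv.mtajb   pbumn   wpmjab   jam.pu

0

bawmv.mtajb — violates constraint 6: syllable 1 coda /wmv/ has 3 consonants (> 2) → not permitted
pbumn — violates constraint 4: syllable 1 coda /mn/: /m/ (nasal, 3) → /n/ (nasal, 3) does not fall → not permitted
wpmjab — violates constraint 1: syllable 1 onset /wpmj/ has 4 consonants (> 3) → not permitted
jam.pu — violates constraint 5: word begins with /j/ → not permitted
No form is permitted → 0.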